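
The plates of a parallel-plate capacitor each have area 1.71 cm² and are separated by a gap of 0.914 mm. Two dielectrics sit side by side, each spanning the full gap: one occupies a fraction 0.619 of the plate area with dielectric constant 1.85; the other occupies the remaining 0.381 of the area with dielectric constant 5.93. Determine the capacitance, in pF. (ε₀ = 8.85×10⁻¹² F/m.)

C ≈ 5.64 pF

A = 1.71 cm² = 1.71×10⁻⁴ m².
Side-by-side slabs ⇒ two capacitors in parallel, each spanning the full gap.
C₁ = κ₁ε₀A₁/d = 1.85 × 8.85×10⁻¹² × 1.06×10⁻⁴ / 9.14×10⁻⁴ = 1.90×10⁻¹² F.
C₂ = κ₂ε₀A₂/d = 5.93 × 8.85×10⁻¹² × 6.52×10⁻⁵ / 9.14×10⁻⁴ = 3.74×10⁻¹² F.
C = C₁ + C₂ = 5.64×10⁻¹² F.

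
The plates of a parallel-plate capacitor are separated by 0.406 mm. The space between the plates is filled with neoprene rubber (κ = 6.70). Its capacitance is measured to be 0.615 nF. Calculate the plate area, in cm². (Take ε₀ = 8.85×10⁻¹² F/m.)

A = Cd/(κε₀) = 6.15×10⁻¹⁰ × 4.06×10⁻⁴ / (6.70 × 8.85×10⁻¹²) = 4.21×10⁻³ m².

42.1 cm²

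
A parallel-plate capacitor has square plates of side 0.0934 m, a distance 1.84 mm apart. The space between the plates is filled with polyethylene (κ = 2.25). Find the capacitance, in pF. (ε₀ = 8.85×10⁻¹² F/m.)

A = (0.0934 m)² = 8.72×10⁻³ m².
C = κε₀A/d = 2.25 × 8.85×10⁻¹² × 8.72×10⁻³ / 1.84×10⁻³ = 9.44×10⁻¹¹ F.

C ≈ 94.4 pF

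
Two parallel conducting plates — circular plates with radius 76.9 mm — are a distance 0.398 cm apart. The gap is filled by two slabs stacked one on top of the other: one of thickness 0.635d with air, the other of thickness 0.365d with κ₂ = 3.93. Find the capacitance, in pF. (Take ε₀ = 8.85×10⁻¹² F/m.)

A = π(76.9 mm)² = 1.86×10⁻² m².
Stacked slabs ⇒ two capacitors in series, each with the full plate area.
C₁ = κ₁ε₀A/d₁ = 1.00 × 8.85×10⁻¹² × 1.86×10⁻² / 2.53×10⁻³ = 6.51×10⁻¹¹ F.
C₂ = κ₂ε₀A/d₂ = 3.93 × 8.85×10⁻¹² × 1.86×10⁻² / 1.45×10⁻³ = 4.45×10⁻¹⁰ F.
C = (1/C₁ + 1/C₂)⁻¹ = 5.68×10⁻¹¹ F.

56.8 pF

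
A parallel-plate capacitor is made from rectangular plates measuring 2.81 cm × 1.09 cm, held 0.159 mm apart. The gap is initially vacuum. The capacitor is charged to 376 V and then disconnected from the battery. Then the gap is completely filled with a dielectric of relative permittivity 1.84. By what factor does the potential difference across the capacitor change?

Isolated ⇒ Q is held fixed.
C₂ = 1.84 C₁ and V = Q/C, so V₂/V₁ = C₁/C₂ = 0.543.

V₂/V₁ ≈ 0.543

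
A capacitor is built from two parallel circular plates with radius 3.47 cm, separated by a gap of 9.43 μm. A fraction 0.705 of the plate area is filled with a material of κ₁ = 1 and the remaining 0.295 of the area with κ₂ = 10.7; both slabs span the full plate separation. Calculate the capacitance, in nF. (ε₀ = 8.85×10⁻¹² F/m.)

C ≈ 13.7 nF

A = π(3.47 cm)² = 3.78×10⁻³ m².
Side-by-side slabs ⇒ two capacitors in parallel, each spanning the full gap.
C₁ = κ₁ε₀A₁/d = 1.00 × 8.85×10⁻¹² × 2.67×10⁻³ / 9.43×10⁻⁶ = 2.50×10⁻⁹ F.
C₂ = κ₂ε₀A₂/d = 10.7 × 8.85×10⁻¹² × 1.12×10⁻³ / 9.43×10⁻⁶ = 1.12×10⁻⁸ F.
C = C₁ + C₂ = 1.37×10⁻⁸ F.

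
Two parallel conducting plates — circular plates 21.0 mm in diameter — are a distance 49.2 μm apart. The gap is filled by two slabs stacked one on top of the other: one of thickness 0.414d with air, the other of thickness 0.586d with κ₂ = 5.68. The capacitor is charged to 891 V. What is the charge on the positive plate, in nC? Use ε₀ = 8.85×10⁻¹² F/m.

A = π(21.0/2 mm)² = 3.46×10⁻⁴ m².
Stacked slabs ⇒ two capacitors in series, each with the full plate area.
C₁ = κ₁ε₀A/d₁ = 1.00 × 8.85×10⁻¹² × 3.46×10⁻⁴ / 2.04×10⁻⁵ = 1.50×10⁻¹⁰ F.
C₂ = κ₂ε₀A/d₂ = 5.68 × 8.85×10⁻¹² × 3.46×10⁻⁴ / 2.88×10⁻⁵ = 6.04×10⁻¹⁰ F.
C = (1/C₁ + 1/C₂)⁻¹ = 1.20×10⁻¹⁰ F.
Q = CV = 1.20×10⁻¹⁰ × 891 = 1.07×10⁻⁷ C.

Q ≈ 107 nC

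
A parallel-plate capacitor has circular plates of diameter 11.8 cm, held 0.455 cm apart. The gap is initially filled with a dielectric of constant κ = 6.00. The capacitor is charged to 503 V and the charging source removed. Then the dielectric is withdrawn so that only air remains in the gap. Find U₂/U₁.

U₂/U₁ ≈ 6.00

Isolated ⇒ Q is held fixed.
C₂ = 0.167 C₁ and U = Q²/(2C), so U₂/U₁ = C₁/C₂ = 6.00.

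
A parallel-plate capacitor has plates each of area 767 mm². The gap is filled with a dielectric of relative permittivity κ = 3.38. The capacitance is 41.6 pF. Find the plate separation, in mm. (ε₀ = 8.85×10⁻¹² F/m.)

A = 767 mm² = 7.67×10⁻⁴ m².
d = κε₀A/C = 3.38 × 8.85×10⁻¹² × 7.67×10⁻⁴ / 4.16×10⁻¹¹ = 5.52×10⁻⁴ m.

d ≈ 0.552 mm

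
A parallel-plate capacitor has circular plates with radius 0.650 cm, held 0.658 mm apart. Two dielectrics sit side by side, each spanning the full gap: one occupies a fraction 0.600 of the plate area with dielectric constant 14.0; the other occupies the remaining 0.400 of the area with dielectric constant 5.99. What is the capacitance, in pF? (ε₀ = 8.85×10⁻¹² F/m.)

C ≈ 19.3 pF

A = π(0.650 cm)² = 1.33×10⁻⁴ m².
Side-by-side slabs ⇒ two capacitors in parallel, each spanning the full gap.
C₁ = κ₁ε₀A₁/d = 14.0 × 8.85×10⁻¹² × 7.96×10⁻⁵ / 6.58×10⁻⁴ = 1.50×10⁻¹¹ F.
C₂ = κ₂ε₀A₂/d = 5.99 × 8.85×10⁻¹² × 5.31×10⁻⁵ / 6.58×10⁻⁴ = 4.28×10⁻¹² F.
C = C₁ + C₂ = 1.93×10⁻¹¹ F.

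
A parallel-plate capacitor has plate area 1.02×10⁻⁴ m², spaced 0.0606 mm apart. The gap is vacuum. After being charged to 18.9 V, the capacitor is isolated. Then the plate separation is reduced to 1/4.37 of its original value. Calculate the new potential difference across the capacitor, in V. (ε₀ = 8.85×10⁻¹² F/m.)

Initially C₁ = ε₀A/d = 8.85×10⁻¹² × 1.02×10⁻⁴ / 6.06×10⁻⁵ = 1.49×10⁻¹¹ F.
V₁ = 18.9 V.
Isolated ⇒ Q is held fixed. C₂ = 4.37 C₁ and V = Q/C, so V₂/V₁ = C₁/C₂ = 0.229.
V₂ = 0.229 × 18.9 = 4.32 V.

4.32 V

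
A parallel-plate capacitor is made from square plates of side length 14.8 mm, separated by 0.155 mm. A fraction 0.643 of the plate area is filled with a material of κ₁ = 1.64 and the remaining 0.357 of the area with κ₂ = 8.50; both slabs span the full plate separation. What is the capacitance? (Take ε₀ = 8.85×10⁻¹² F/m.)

51.1 pF

A = (14.8 mm)² = 2.19×10⁻⁴ m².
Side-by-side slabs ⇒ two capacitors in parallel, each spanning the full gap.
C₁ = κ₁ε₀A₁/d = 1.64 × 8.85×10⁻¹² × 1.41×10⁻⁴ / 1.55×10⁻⁴ = 1.32×10⁻¹¹ F.
C₂ = κ₂ε₀A₂/d = 8.50 × 8.85×10⁻¹² × 7.82×10⁻⁵ / 1.55×10⁻⁴ = 3.80×10⁻¹¹ F.
C = C₁ + C₂ = 5.11×10⁻¹¹ F.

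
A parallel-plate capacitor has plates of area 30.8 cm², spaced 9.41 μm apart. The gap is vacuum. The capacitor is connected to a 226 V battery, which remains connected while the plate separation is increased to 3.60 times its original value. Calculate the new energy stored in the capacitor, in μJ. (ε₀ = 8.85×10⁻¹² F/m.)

U ≈ 20.5 μJ

A = 30.8 cm² = 3.08×10⁻³ m².
Initially C₁ = ε₀A/d = 8.85×10⁻¹² × 3.08×10⁻³ / 9.41×10⁻⁶ = 2.90×10⁻⁹ F.
U₁ = 7.40×10⁻⁵ J.
Battery connected ⇒ V is held fixed. C₂ = 0.278 C₁ and U = ½CV², so U₂/U₁ = C₂/C₁ = 0.278.
U₂ = 0.278 × 7.40×10⁻⁵ = 2.05×10⁻⁵ J.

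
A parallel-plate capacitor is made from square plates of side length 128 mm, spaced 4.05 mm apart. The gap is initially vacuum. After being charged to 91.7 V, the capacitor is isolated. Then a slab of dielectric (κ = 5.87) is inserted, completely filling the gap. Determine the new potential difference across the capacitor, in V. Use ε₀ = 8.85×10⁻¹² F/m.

15.6 V

A = (128 mm)² = 1.64×10⁻² m².
Initially C₁ = ε₀A/d = 8.85×10⁻¹² × 1.64×10⁻² / 4.05×10⁻³ = 3.58×10⁻¹¹ F.
V₁ = 91.7 V.
Isolated ⇒ Q is held fixed. C₂ = 5.87 C₁ and V = Q/C, so V₂/V₁ = C₁/C₂ = 0.170.
V₂ = 0.170 × 91.7 = 15.6 V.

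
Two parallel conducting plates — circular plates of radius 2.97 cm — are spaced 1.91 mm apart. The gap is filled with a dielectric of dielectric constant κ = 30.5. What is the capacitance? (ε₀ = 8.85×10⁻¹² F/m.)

A = π(2.97 cm)² = 2.77×10⁻³ m².
C = κε₀A/d = 30.5 × 8.85×10⁻¹² × 2.77×10⁻³ / 1.91×10⁻³ = 3.92×10⁻¹⁰ F.

C ≈ 392 pF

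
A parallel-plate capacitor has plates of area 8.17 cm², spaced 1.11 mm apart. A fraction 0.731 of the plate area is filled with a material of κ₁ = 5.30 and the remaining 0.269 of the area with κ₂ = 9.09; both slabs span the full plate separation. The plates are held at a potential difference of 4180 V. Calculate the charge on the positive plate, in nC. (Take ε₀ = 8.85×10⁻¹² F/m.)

Q ≈ 172 nC

A = 8.17 cm² = 8.17×10⁻⁴ m².
Side-by-side slabs ⇒ two capacitors in parallel, each spanning the full gap.
C₁ = κ₁ε₀A₁/d = 5.30 × 8.85×10⁻¹² × 5.97×10⁻⁴ / 1.11×10⁻³ = 2.52×10⁻¹¹ F.
C₂ = κ₂ε₀A₂/d = 9.09 × 8.85×10⁻¹² × 2.20×10⁻⁴ / 1.11×10⁻³ = 1.59×10⁻¹¹ F.
C = C₁ + C₂ = 4.12×10⁻¹¹ F.
Q = CV = 4.12×10⁻¹¹ × 4180 = 1.72×10⁻⁷ C.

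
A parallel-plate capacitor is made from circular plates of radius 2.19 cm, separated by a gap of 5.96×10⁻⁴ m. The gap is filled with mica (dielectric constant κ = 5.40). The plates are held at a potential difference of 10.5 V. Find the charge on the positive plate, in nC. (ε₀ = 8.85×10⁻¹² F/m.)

A = π(2.19 cm)² = 1.51×10⁻³ m².
C = κε₀A/d = 5.40 × 8.85×10⁻¹² × 1.51×10⁻³ / 5.96×10⁻⁴ = 1.21×10⁻¹⁰ F.
Q = CV = 1.21×10⁻¹⁰ × 10.5 = 1.27×10⁻⁹ C.

Q ≈ 1.27 nC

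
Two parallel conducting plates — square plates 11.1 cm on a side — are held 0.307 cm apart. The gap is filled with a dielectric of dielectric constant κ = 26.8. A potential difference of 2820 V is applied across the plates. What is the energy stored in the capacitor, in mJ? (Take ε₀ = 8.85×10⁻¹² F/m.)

A = (11.1 cm)² = 1.23×10⁻² m².
C = κε₀A/d = 26.8 × 8.85×10⁻¹² × 1.23×10⁻² / 3.07×10⁻³ = 9.52×10⁻¹⁰ F.
U = ½CV² = ½ × 9.52×10⁻¹⁰ × (2820)² = 3.78×10⁻³ J.

3.78 mJ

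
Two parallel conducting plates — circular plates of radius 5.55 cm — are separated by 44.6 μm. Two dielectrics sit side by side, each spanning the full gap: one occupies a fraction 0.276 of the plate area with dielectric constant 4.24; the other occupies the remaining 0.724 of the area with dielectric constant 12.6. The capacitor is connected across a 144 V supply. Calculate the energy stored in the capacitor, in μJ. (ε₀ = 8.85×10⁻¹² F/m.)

U ≈ 205 μJ

A = π(5.55 cm)² = 9.68×10⁻³ m².
Side-by-side slabs ⇒ two capacitors in parallel, each spanning the full gap.
C₁ = κ₁ε₀A₁/d = 4.24 × 8.85×10⁻¹² × 2.67×10⁻³ / 4.46×10⁻⁵ = 2.25×10⁻⁹ F.
C₂ = κ₂ε₀A₂/d = 12.6 × 8.85×10⁻¹² × 7.01×10⁻³ / 4.46×10⁻⁵ = 1.75×10⁻⁸ F.
C = C₁ + C₂ = 1.98×10⁻⁸ F.
U = ½CV² = ½ × 1.98×10⁻⁸ × (144)² = 2.05×10⁻⁴ J.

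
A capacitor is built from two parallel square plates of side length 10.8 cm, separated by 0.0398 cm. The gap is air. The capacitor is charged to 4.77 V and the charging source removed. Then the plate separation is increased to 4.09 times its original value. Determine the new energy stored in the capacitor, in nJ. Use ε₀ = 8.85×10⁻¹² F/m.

U ≈ 12.1 nJ

A = (10.8 cm)² = 1.17×10⁻² m².
Initially C₁ = ε₀A/d = 8.85×10⁻¹² × 1.17×10⁻² / 3.98×10⁻⁴ = 2.59×10⁻¹⁰ F.
U₁ = 2.95×10⁻⁹ J.
Isolated ⇒ Q is held fixed. C₂ = 0.244 C₁ and U = Q²/(2C), so U₂/U₁ = C₁/C₂ = 4.09.
U₂ = 4.09 × 2.95×10⁻⁹ = 1.21×10⁻⁸ J.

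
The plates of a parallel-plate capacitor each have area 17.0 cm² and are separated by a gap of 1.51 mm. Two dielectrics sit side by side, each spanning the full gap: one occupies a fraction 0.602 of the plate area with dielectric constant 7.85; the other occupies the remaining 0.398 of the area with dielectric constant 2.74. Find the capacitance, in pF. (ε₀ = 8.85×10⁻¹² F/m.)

A = 17.0 cm² = 1.70×10⁻³ m².
Side-by-side slabs ⇒ two capacitors in parallel, each spanning the full gap.
C₁ = κ₁ε₀A₁/d = 7.85 × 8.85×10⁻¹² × 1.02×10⁻³ / 1.51×10⁻³ = 4.71×10⁻¹¹ F.
C₂ = κ₂ε₀A₂/d = 2.74 × 8.85×10⁻¹² × 6.77×10⁻⁴ / 1.51×10⁻³ = 1.09×10⁻¹¹ F.
C = C₁ + C₂ = 5.80×10⁻¹¹ F.

C ≈ 58.0 pF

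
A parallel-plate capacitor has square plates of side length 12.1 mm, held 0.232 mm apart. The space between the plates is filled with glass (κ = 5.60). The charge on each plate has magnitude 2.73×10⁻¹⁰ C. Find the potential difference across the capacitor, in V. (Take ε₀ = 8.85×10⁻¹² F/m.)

8.73 V

A = (12.1 mm)² = 1.46×10⁻⁴ m².
C = κε₀A/d = 5.60 × 8.85×10⁻¹² × 1.46×10⁻⁴ / 2.32×10⁻⁴ = 3.13×10⁻¹¹ F.
V = Q/C = 2.73×10⁻¹⁰ / 3.13×10⁻¹¹ = 8.73 V.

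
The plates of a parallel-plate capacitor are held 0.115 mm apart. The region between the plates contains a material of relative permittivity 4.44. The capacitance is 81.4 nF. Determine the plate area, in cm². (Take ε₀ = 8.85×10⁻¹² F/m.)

A ≈ 2382 cm²

A = Cd/(κε₀) = 8.14×10⁻⁸ × 1.15×10⁻⁴ / (4.44 × 8.85×10⁻¹²) = 0.238 m².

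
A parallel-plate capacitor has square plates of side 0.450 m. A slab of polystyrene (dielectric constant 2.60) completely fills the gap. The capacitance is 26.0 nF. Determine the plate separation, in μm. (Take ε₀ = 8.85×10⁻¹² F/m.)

d ≈ 179 μm

A = (0.450 m)² = 0.203 m².
d = κε₀A/C = 2.60 × 8.85×10⁻¹² × 0.203 / 2.60×10⁻⁸ = 1.79×10⁻⁴ m.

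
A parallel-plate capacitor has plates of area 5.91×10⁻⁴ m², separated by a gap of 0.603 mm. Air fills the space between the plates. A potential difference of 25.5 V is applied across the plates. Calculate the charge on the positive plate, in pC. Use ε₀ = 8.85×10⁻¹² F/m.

C = ε₀A/d = 8.85×10⁻¹² × 5.91×10⁻⁴ / 6.03×10⁻⁴ = 8.67×10⁻¹² F.
Q = CV = 8.67×10⁻¹² × 25.5 = 2.21×10⁻¹⁰ C.

221 pC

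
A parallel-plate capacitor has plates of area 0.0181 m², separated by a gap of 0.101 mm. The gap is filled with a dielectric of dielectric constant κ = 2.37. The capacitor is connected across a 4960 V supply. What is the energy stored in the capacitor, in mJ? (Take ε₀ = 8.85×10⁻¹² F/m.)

C = κε₀A/d = 2.37 × 8.85×10⁻¹² × 1.81×10⁻² / 1.01×10⁻⁴ = 3.76×10⁻⁹ F.
U = ½CV² = ½ × 3.76×10⁻⁹ × (4960)² = 4.62×10⁻² J.

U ≈ 46.2 mJ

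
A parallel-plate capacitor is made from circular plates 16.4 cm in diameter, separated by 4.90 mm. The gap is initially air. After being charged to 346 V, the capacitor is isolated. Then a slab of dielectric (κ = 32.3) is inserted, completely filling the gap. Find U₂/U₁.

Isolated ⇒ Q is held fixed.
C₂ = 32.3 C₁ and U = Q²/(2C), so U₂/U₁ = C₁/C₂ = 0.0310.

0.0310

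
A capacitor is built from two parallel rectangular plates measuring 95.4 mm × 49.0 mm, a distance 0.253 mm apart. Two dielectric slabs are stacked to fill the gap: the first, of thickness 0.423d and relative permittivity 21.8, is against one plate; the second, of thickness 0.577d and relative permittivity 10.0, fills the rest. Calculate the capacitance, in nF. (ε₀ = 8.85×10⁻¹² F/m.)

A = 95.4 × 49.0 mm² = 4.67×10⁻³ m².
Stacked slabs ⇒ two capacitors in series, each with the full plate area.
C₁ = κ₁ε₀A/d₁ = 21.8 × 8.85×10⁻¹² × 4.67×10⁻³ / 1.07×10⁻⁴ = 8.43×10⁻⁹ F.
C₂ = κ₂ε₀A/d₂ = 10.0 × 8.85×10⁻¹² × 4.67×10⁻³ / 1.46×10⁻⁴ = 2.83×10⁻⁹ F.
C = (1/C₁ + 1/C₂)⁻¹ = 2.12×10⁻⁹ F.

C ≈ 2.12 nF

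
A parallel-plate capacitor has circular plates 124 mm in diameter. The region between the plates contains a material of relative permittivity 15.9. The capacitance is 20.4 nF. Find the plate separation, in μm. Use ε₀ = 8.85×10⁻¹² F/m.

A = π(124/2 mm)² = 1.21×10⁻² m².
d = κε₀A/C = 15.9 × 8.85×10⁻¹² × 1.21×10⁻² / 2.04×10⁻⁸ = 8.33×10⁻⁵ m.

d ≈ 83.3 μm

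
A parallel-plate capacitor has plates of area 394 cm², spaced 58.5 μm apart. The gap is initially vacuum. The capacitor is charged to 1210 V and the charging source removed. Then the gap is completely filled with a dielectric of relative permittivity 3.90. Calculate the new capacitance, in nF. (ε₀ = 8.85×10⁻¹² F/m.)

23.2 nF

A = 394 cm² = 3.94×10⁻² m².
Initially C₁ = ε₀A/d = 8.85×10⁻¹² × 3.94×10⁻² / 5.85×10⁻⁵ = 5.96×10⁻⁹ F.
C = κε₀A/d scales with κ, so C₂/C₁ = κ = 3.90.
C₂ = 3.90 × 5.96×10⁻⁹ = 2.32×10⁻⁸ F.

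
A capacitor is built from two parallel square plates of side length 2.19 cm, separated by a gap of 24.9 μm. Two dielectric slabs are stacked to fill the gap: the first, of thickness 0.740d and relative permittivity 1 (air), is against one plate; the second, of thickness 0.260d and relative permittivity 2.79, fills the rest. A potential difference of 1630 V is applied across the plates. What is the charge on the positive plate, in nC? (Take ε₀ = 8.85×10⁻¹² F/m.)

333 nC

A = (2.19 cm)² = 4.80×10⁻⁴ m².
Stacked slabs ⇒ two capacitors in series, each with the full plate area.
C₁ = κ₁ε₀A/d₁ = 1.00 × 8.85×10⁻¹² × 4.80×10⁻⁴ / 1.84×10⁻⁵ = 2.30×10⁻¹⁰ F.
C₂ = κ₂ε₀A/d₂ = 2.79 × 8.85×10⁻¹² × 4.80×10⁻⁴ / 6.47×10⁻⁶ = 1.83×10⁻⁹ F.
C = (1/C₁ + 1/C₂)⁻¹ = 2.05×10⁻¹⁰ F.
Q = CV = 2.05×10⁻¹⁰ × 1630 = 3.33×10⁻⁷ C.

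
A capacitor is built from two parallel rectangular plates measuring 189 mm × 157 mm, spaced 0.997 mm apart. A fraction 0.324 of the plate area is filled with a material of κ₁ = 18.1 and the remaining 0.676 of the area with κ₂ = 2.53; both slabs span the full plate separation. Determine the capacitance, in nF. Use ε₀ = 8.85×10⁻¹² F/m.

A = 189 × 157 mm² = 2.97×10⁻² m².
Side-by-side slabs ⇒ two capacitors in parallel, each spanning the full gap.
C₁ = κ₁ε₀A₁/d = 18.1 × 8.85×10⁻¹² × 9.61×10⁻³ / 9.97×10⁻⁴ = 1.54×10⁻⁹ F.
C₂ = κ₂ε₀A₂/d = 2.53 × 8.85×10⁻¹² × 2.01×10⁻² / 9.97×10⁻⁴ = 4.50×10⁻¹⁰ F.
C = C₁ + C₂ = 2.00×10⁻⁹ F.

C ≈ 2.00 nF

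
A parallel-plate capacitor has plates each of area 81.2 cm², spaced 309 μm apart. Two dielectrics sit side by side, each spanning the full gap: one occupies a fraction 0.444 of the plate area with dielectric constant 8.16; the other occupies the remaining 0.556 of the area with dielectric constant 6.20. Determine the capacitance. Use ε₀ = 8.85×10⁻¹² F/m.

C ≈ 1.64 nF

A = 81.2 cm² = 8.12×10⁻³ m².
Side-by-side slabs ⇒ two capacitors in parallel, each spanning the full gap.
C₁ = κ₁ε₀A₁/d = 8.16 × 8.85×10⁻¹² × 3.61×10⁻³ / 3.09×10⁻⁴ = 8.43×10⁻¹⁰ F.
C₂ = κ₂ε₀A₂/d = 6.20 × 8.85×10⁻¹² × 4.51×10⁻³ / 3.09×10⁻⁴ = 8.02×10⁻¹⁰ F.
C = C₁ + C₂ = 1.64×10⁻⁹ F.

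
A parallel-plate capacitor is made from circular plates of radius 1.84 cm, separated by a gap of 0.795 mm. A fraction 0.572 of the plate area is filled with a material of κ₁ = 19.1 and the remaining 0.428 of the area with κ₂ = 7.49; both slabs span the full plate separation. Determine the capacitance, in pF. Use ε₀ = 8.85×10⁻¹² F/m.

167 pF

A = π(1.84 cm)² = 1.06×10⁻³ m².
Side-by-side slabs ⇒ two capacitors in parallel, each spanning the full gap.
C₁ = κ₁ε₀A₁/d = 19.1 × 8.85×10⁻¹² × 6.08×10⁻⁴ / 7.95×10⁻⁴ = 1.29×10⁻¹⁰ F.
C₂ = κ₂ε₀A₂/d = 7.49 × 8.85×10⁻¹² × 4.55×10⁻⁴ / 7.95×10⁻⁴ = 3.80×10⁻¹¹ F.
C = C₁ + C₂ = 1.67×10⁻¹⁰ F.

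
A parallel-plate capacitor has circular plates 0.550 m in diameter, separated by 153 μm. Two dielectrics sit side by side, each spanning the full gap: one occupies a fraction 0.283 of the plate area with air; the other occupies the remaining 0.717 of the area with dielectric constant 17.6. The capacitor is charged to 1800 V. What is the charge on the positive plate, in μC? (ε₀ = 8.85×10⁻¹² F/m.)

319 μC

A = π(0.550/2 m)² = 0.238 m².
Side-by-side slabs ⇒ two capacitors in parallel, each spanning the full gap.
C₁ = κ₁ε₀A₁/d = 1.00 × 8.85×10⁻¹² × 6.72×10⁻² / 1.53×10⁻⁴ = 3.89×10⁻⁹ F.
C₂ = κ₂ε₀A₂/d = 17.6 × 8.85×10⁻¹² × 0.170 / 1.53×10⁻⁴ = 1.73×10⁻⁷ F.
C = C₁ + C₂ = 1.77×10⁻⁷ F.
Q = CV = 1.77×10⁻⁷ × 1800 = 3.19×10⁻⁴ C.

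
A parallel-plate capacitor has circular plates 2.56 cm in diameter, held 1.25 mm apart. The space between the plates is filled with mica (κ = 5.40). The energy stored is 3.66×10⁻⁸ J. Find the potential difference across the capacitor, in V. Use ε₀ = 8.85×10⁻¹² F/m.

V ≈ 61.0 V

A = π(2.56/2 cm)² = 5.15×10⁻⁴ m².
C = κε₀A/d = 5.40 × 8.85×10⁻¹² × 5.15×10⁻⁴ / 1.25×10⁻³ = 1.97×10⁻¹¹ F.
V = √(2U/C) = √(2 × 3.66×10⁻⁸ / 1.97×10⁻¹¹) = 61.0 V.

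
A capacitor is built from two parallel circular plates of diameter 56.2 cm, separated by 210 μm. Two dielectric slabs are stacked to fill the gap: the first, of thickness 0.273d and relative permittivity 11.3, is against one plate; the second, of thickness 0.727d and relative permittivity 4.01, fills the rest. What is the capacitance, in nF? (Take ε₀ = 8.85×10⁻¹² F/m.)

A = π(56.2/2 cm)² = 0.248 m².
Stacked slabs ⇒ two capacitors in series, each with the full plate area.
C₁ = κ₁ε₀A/d₁ = 11.3 × 8.85×10⁻¹² × 0.248 / 5.73×10⁻⁵ = 4.33×10⁻⁷ F.
C₂ = κ₂ε₀A/d₂ = 4.01 × 8.85×10⁻¹² × 0.248 / 1.53×10⁻⁴ = 5.77×10⁻⁸ F.
C = (1/C₁ + 1/C₂)⁻¹ = 5.09×10⁻⁸ F.

50.9 nF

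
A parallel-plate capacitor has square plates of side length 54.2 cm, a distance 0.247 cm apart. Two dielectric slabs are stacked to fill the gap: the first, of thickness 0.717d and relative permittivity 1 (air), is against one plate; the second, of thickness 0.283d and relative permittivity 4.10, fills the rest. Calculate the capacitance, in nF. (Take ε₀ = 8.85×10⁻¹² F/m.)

1.34 nF

A = (54.2 cm)² = 0.294 m².
Stacked slabs ⇒ two capacitors in series, each with the full plate area.
C₁ = κ₁ε₀A/d₁ = 1.00 × 8.85×10⁻¹² × 0.294 / 1.77×10⁻³ = 1.47×10⁻⁹ F.
C₂ = κ₂ε₀A/d₂ = 4.10 × 8.85×10⁻¹² × 0.294 / 6.99×10⁻⁴ = 1.52×10⁻⁸ F.
C = (1/C₁ + 1/C₂)⁻¹ = 1.34×10⁻⁹ F.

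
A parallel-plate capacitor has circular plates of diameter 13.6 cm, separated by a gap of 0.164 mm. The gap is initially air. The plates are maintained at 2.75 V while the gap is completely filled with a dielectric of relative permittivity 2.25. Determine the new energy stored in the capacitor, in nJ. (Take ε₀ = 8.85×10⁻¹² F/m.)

U ≈ 6.67 nJ

A = π(13.6/2 cm)² = 1.45×10⁻² m².
Initially C₁ = ε₀A/d = 8.85×10⁻¹² × 1.45×10⁻² / 1.64×10⁻⁴ = 7.84×10⁻¹⁰ F.
U₁ = 2.96×10⁻⁹ J.
Battery connected ⇒ V is held fixed. C₂ = 2.25 C₁ and U = ½CV², so U₂/U₁ = C₂/C₁ = 2.25.
U₂ = 2.25 × 2.96×10⁻⁹ = 6.67×10⁻⁹ J.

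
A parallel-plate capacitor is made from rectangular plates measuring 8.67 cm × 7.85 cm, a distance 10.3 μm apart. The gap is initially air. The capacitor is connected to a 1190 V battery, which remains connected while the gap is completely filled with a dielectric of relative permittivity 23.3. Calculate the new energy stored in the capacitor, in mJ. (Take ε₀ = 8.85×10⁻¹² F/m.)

U ≈ 96.5 mJ

A = 8.67 × 7.85 cm² = 6.81×10⁻³ m².
Initially C₁ = ε₀A/d = 8.85×10⁻¹² × 6.81×10⁻³ / 1.03×10⁻⁵ = 5.85×10⁻⁹ F.
U₁ = 4.14×10⁻³ J.
Battery connected ⇒ V is held fixed. C₂ = 23.3 C₁ and U = ½CV², so U₂/U₁ = C₂/C₁ = 23.3.
U₂ = 23.3 × 4.14×10⁻³ = 9.65×10⁻² J.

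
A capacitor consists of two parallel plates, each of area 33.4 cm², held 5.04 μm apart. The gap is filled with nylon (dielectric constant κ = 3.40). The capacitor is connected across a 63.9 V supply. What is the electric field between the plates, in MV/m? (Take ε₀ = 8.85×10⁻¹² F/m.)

E = V/d = 63.9 / 5.04×10⁻⁶ = 1.27×10⁷ V/m.

E ≈ 12.7 MV/m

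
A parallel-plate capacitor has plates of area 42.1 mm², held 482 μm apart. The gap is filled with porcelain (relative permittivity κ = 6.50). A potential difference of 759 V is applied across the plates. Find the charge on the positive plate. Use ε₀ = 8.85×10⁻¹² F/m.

Q ≈ 3.81 nC

A = 42.1 mm² = 4.21×10⁻⁵ m².
C = κε₀A/d = 6.50 × 8.85×10⁻¹² × 4.21×10⁻⁵ / 4.82×10⁻⁴ = 5.02×10⁻¹² F.
Q = CV = 5.02×10⁻¹² × 759 = 3.81×10⁻⁹ C.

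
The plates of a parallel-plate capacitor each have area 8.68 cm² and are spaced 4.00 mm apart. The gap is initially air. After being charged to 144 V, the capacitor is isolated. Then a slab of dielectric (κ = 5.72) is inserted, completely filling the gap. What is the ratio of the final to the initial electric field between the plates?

E₂/E₁ ≈ 0.175

Isolated ⇒ Q is held fixed.
V₂ = Q/C₂ = V₁/5.72; E = V/d, so E₂/E₁ = (V₂/V₁)(d₁/d₂) = 0.175.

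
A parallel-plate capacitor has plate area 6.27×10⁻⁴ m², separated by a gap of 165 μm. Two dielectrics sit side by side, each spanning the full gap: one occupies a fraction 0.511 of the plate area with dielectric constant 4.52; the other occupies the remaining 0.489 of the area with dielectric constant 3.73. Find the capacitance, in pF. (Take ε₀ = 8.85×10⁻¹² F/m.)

C ≈ 139 pF

Side-by-side slabs ⇒ two capacitors in parallel, each spanning the full gap.
C₁ = κ₁ε₀A₁/d = 4.52 × 8.85×10⁻¹² × 3.20×10⁻⁴ / 1.65×10⁻⁴ = 7.77×10⁻¹¹ F.
C₂ = κ₂ε₀A₂/d = 3.73 × 8.85×10⁻¹² × 3.07×10⁻⁴ / 1.65×10⁻⁴ = 6.13×10⁻¹¹ F.
C = C₁ + C₂ = 1.39×10⁻¹⁰ F.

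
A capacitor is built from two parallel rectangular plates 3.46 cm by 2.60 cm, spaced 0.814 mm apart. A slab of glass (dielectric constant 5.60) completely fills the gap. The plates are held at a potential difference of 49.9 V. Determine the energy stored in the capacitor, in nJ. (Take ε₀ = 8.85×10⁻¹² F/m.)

A = 3.46 × 2.60 cm² = 9.00×10⁻⁴ m².
C = κε₀A/d = 5.60 × 8.85×10⁻¹² × 9.00×10⁻⁴ / 8.14×10⁻⁴ = 5.48×10⁻¹¹ F.
U = ½CV² = ½ × 5.48×10⁻¹¹ × (49.9)² = 6.82×10⁻⁸ J.

U ≈ 68.2 nJ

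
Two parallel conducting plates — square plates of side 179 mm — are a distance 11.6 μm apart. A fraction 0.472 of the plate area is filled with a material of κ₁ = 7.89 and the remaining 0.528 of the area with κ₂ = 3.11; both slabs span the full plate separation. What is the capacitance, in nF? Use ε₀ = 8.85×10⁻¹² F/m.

131 nF

A = (179 mm)² = 3.20×10⁻² m².
Side-by-side slabs ⇒ two capacitors in parallel, each spanning the full gap.
C₁ = κ₁ε₀A₁/d = 7.89 × 8.85×10⁻¹² × 1.51×10⁻² / 1.16×10⁻⁵ = 9.10×10⁻⁸ F.
C₂ = κ₂ε₀A₂/d = 3.11 × 8.85×10⁻¹² × 1.69×10⁻² / 1.16×10⁻⁵ = 4.01×10⁻⁸ F.
C = C₁ + C₂ = 1.31×10⁻⁷ F.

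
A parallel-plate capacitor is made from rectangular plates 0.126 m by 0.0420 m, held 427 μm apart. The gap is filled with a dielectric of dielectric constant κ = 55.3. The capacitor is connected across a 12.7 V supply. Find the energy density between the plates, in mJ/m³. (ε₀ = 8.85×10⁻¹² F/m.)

u ≈ 216 mJ/m³

E = V/d = 12.7 / 4.27×10⁻⁴ = 2.97×10⁴ V/m.
u = ½κε₀E² = ½ × 55.3 × 8.85×10⁻¹² × (2.97×10⁴)² = 0.216 J/m³.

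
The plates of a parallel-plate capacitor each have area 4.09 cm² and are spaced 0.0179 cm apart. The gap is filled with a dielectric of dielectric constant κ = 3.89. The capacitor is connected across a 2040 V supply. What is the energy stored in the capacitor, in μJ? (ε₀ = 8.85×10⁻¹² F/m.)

A = 4.09 cm² = 4.09×10⁻⁴ m².
C = κε₀A/d = 3.89 × 8.85×10⁻¹² × 4.09×10⁻⁴ / 1.79×10⁻⁴ = 7.87×10⁻¹¹ F.
U = ½CV² = ½ × 7.87×10⁻¹¹ × (2040)² = 1.64×10⁻⁴ J.

U ≈ 164 μJ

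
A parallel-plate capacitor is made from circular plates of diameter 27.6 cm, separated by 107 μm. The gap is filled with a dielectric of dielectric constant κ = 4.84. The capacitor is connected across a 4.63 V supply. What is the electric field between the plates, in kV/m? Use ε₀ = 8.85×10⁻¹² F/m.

E ≈ 43.3 kV/m

E = V/d = 4.63 / 1.07×10⁻⁴ = 4.33×10⁴ V/m.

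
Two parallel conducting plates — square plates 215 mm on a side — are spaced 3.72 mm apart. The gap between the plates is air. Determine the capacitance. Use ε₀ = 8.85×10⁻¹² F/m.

A = (215 mm)² = 4.62×10⁻² m².
C = ε₀A/d = 8.85×10⁻¹² × 4.62×10⁻² / 3.72×10⁻³ = 1.10×10⁻¹⁰ F.

C ≈ 110 pF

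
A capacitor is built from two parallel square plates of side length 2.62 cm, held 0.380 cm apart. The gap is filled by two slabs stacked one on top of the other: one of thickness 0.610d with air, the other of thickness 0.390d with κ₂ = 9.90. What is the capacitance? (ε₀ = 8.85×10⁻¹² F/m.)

A = (2.62 cm)² = 6.86×10⁻⁴ m².
Stacked slabs ⇒ two capacitors in series, each with the full plate area.
C₁ = κ₁ε₀A/d₁ = 1.00 × 8.85×10⁻¹² × 6.86×10⁻⁴ / 2.32×10⁻³ = 2.62×10⁻¹² F.
C₂ = κ₂ε₀A/d₂ = 9.90 × 8.85×10⁻¹² × 6.86×10⁻⁴ / 1.48×10⁻³ = 4.06×10⁻¹¹ F.
C = (1/C₁ + 1/C₂)⁻¹ = 2.46×10⁻¹² F.

C ≈ 2.46 pF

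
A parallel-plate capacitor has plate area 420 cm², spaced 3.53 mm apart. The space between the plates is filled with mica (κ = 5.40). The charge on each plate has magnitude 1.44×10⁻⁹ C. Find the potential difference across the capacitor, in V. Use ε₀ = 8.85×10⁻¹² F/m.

A = 420 cm² = 4.20×10⁻² m².
C = κε₀A/d = 5.40 × 8.85×10⁻¹² × 4.20×10⁻² / 3.53×10⁻³ = 5.69×10⁻¹⁰ F.
V = Q/C = 1.44×10⁻⁹ / 5.69×10⁻¹⁰ = 2.53 V.

2.53 V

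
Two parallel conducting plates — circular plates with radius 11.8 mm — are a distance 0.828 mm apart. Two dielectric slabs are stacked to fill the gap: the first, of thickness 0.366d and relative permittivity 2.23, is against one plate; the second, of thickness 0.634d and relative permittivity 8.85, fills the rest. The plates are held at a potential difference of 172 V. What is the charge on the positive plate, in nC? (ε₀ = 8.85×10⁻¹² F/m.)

Q ≈ 3.41 nC

A = π(11.8 mm)² = 4.37×10⁻⁴ m².
Stacked slabs ⇒ two capacitors in series, each with the full plate area.
C₁ = κ₁ε₀A/d₁ = 2.23 × 8.85×10⁻¹² × 4.37×10⁻⁴ / 3.03×10⁻⁴ = 2.85×10⁻¹¹ F.
C₂ = κ₂ε₀A/d₂ = 8.85 × 8.85×10⁻¹² × 4.37×10⁻⁴ / 5.25×10⁻⁴ = 6.53×10⁻¹¹ F.
C = (1/C₁ + 1/C₂)⁻¹ = 1.98×10⁻¹¹ F.
Q = CV = 1.98×10⁻¹¹ × 172 = 3.41×10⁻⁹ C.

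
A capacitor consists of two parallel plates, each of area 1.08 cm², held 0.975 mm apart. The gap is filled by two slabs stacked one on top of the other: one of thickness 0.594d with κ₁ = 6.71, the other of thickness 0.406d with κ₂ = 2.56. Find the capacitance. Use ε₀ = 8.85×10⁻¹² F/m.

A = 1.08 cm² = 1.08×10⁻⁴ m².
Stacked slabs ⇒ two capacitors in series, each with the full plate area.
C₁ = κ₁ε₀A/d₁ = 6.71 × 8.85×10⁻¹² × 1.08×10⁻⁴ / 5.79×10⁻⁴ = 1.11×10⁻¹¹ F.
C₂ = κ₂ε₀A/d₂ = 2.56 × 8.85×10⁻¹² × 1.08×10⁻⁴ / 3.96×10⁻⁴ = 6.18×10⁻¹² F.
C = (1/C₁ + 1/C₂)⁻¹ = 3.97×10⁻¹² F.

3.97 pF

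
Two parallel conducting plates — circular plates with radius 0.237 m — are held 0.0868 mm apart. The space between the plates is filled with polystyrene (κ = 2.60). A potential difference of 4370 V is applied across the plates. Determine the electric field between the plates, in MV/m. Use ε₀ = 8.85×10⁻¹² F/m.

E ≈ 50.3 MV/m

E = V/d = 4370 / 8.68×10⁻⁵ = 5.03×10⁷ V/m.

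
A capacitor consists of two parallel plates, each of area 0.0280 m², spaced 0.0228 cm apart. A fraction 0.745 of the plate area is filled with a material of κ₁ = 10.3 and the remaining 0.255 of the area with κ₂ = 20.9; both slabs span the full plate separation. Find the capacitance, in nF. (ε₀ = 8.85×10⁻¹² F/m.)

C ≈ 14.1 nF

Side-by-side slabs ⇒ two capacitors in parallel, each spanning the full gap.
C₁ = κ₁ε₀A₁/d = 10.3 × 8.85×10⁻¹² × 2.09×10⁻² / 2.28×10⁻⁴ = 8.34×10⁻⁹ F.
C₂ = κ₂ε₀A₂/d = 20.9 × 8.85×10⁻¹² × 7.14×10⁻³ / 2.28×10⁻⁴ = 5.79×10⁻⁹ F.
C = C₁ + C₂ = 1.41×10⁻⁸ F.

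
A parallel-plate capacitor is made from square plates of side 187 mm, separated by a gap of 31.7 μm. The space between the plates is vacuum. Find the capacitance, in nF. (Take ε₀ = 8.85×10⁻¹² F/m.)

A = (187 mm)² = 3.50×10⁻² m².
C = ε₀A/d = 8.85×10⁻¹² × 3.50×10⁻² / 3.17×10⁻⁵ = 9.76×10⁻⁹ F.

9.76 nF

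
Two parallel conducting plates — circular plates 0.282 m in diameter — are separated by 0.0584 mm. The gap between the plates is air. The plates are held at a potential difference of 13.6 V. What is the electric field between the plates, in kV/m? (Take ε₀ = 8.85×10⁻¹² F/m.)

233 kV/m

E = V/d = 13.6 / 5.84×10⁻⁵ = 2.33×10⁵ V/m.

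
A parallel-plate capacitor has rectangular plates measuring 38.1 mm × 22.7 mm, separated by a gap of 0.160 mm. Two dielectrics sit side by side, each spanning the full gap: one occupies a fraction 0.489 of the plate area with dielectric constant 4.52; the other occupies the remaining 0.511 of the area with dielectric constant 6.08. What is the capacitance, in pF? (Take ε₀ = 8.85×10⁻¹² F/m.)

A = 38.1 × 22.7 mm² = 8.65×10⁻⁴ m².
Side-by-side slabs ⇒ two capacitors in parallel, each spanning the full gap.
C₁ = κ₁ε₀A₁/d = 4.52 × 8.85×10⁻¹² × 4.23×10⁻⁴ / 1.60×10⁻⁴ = 1.06×10⁻¹⁰ F.
C₂ = κ₂ε₀A₂/d = 6.08 × 8.85×10⁻¹² × 4.42×10⁻⁴ / 1.60×10⁻⁴ = 1.49×10⁻¹⁰ F.
C = C₁ + C₂ = 2.54×10⁻¹⁰ F.

254 pF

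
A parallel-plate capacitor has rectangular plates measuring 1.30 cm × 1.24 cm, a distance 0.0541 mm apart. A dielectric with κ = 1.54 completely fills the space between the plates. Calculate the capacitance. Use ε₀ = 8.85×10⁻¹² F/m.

C ≈ 40.6 pF

A = 1.30 × 1.24 cm² = 1.61×10⁻⁴ m².
C = κε₀A/d = 1.54 × 8.85×10⁻¹² × 1.61×10⁻⁴ / 5.41×10⁻⁵ = 4.06×10⁻¹¹ F.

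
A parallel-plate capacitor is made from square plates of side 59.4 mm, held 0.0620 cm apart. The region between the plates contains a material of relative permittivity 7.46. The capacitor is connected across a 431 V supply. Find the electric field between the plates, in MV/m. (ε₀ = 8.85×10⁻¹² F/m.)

E ≈ 0.695 MV/m

E = V/d = 431 / 6.20×10⁻⁴ = 6.95×10⁵ V/m.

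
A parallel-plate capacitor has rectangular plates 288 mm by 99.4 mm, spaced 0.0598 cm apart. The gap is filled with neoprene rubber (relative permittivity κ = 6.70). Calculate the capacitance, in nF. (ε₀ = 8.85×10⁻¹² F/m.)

2.84 nF

A = 288 × 99.4 mm² = 2.86×10⁻² m².
C = κε₀A/d = 6.70 × 8.85×10⁻¹² × 2.86×10⁻² / 5.98×10⁻⁴ = 2.84×10⁻⁹ F.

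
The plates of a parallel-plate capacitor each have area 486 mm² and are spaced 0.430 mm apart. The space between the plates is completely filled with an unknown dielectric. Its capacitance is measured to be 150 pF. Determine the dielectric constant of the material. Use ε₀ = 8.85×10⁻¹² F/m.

κ ≈ 15.0

A = 486 mm² = 4.86×10⁻⁴ m².
κ = Cd/(ε₀A) = 1.50×10⁻¹⁰ × 4.30×10⁻⁴ / (8.85×10⁻¹² × 4.86×10⁻⁴) = 15.0.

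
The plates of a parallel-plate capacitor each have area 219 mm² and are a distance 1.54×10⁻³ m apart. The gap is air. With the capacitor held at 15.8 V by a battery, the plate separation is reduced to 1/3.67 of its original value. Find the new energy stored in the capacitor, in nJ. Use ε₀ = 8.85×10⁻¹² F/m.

0.577 nJ

A = 219 mm² = 2.19×10⁻⁴ m².
Initially C₁ = ε₀A/d = 8.85×10⁻¹² × 2.19×10⁻⁴ / 1.54×10⁻³ = 1.26×10⁻¹² F.
U₁ = 1.57×10⁻¹⁰ J.
Battery connected ⇒ V is held fixed. C₂ = 3.67 C₁ and U = ½CV², so U₂/U₁ = C₂/C₁ = 3.67.
U₂ = 3.67 × 1.57×10⁻¹⁰ = 5.77×10⁻¹⁰ J.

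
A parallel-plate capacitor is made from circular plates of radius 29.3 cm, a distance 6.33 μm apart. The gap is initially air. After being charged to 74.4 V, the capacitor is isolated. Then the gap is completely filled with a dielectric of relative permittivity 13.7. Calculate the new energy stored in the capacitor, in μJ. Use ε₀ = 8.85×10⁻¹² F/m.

U ≈ 76.2 μJ

A = π(29.3 cm)² = 0.270 m².
Initially C₁ = ε₀A/d = 8.85×10⁻¹² × 0.270 / 6.33×10⁻⁶ = 3.77×10⁻⁷ F.
U₁ = 1.04×10⁻³ J.
Isolated ⇒ Q is held fixed. C₂ = 13.7 C₁ and U = Q²/(2C), so U₂/U₁ = C₁/C₂ = 0.0730.
U₂ = 0.0730 × 1.04×10⁻³ = 7.62×10⁻⁵ J.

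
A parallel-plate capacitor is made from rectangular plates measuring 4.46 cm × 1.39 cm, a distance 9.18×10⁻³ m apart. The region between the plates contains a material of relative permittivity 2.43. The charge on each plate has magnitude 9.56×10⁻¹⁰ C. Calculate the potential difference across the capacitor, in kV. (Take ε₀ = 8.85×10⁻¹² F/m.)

V ≈ 0.658 kV

A = 4.46 × 1.39 cm² = 6.20×10⁻⁴ m².
C = κε₀A/d = 2.43 × 8.85×10⁻¹² × 6.20×10⁻⁴ / 9.18×10⁻³ = 1.45×10⁻¹² F.
V = Q/C = 9.56×10⁻¹⁰ / 1.45×10⁻¹² = 6.58×10² V.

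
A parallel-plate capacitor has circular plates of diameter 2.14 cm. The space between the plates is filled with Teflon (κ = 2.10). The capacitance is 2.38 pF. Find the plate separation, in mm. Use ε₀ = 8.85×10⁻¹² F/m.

d ≈ 2.81 mm

A = π(2.14/2 cm)² = 3.60×10⁻⁴ m².
d = κε₀A/C = 2.10 × 8.85×10⁻¹² × 3.60×10⁻⁴ / 2.38×10⁻¹² = 2.81×10⁻³ m.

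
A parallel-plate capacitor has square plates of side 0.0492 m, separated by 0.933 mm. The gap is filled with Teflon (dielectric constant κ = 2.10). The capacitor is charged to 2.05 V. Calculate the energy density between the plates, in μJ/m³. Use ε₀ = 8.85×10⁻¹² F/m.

E = V/d = 2.05 / 9.33×10⁻⁴ = 2.20×10³ V/m.
u = ½κε₀E² = ½ × 2.10 × 8.85×10⁻¹² × (2.20×10³)² = 4.49×10⁻⁵ J/m³.

u ≈ 44.9 μJ/m³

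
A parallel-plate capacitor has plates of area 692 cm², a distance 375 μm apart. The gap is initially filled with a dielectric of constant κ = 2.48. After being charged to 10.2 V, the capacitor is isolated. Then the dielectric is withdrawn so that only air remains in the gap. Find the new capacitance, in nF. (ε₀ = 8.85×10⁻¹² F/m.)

A = 692 cm² = 6.92×10⁻² m².
Initially C₁ = κε₀A/d = 2.48 × 8.85×10⁻¹² × 6.92×10⁻² / 3.75×10⁻⁴ = 4.05×10⁻⁹ F.
C = κε₀A/d scales with κ, so C₂/C₁ = 1/κ = 1/2.48 = 0.403.
C₂ = 0.403 × 4.05×10⁻⁹ = 1.63×10⁻⁹ F.

C ≈ 1.63 nF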